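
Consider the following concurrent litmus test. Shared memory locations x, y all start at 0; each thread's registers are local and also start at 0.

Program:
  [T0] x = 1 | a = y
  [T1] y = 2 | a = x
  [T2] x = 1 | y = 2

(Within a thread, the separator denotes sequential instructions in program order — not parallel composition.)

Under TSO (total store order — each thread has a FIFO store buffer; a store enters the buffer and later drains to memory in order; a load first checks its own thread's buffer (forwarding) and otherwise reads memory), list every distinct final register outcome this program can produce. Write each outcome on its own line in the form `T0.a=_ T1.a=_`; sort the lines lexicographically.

outcome vector order: (T0.a,T1.a)
|TSO outcomes| = 4

T0.a=0 T1.a=0
T0.a=0 T1.a=1
T0.a=2 T1.a=0
T0.a=2 T1.a=1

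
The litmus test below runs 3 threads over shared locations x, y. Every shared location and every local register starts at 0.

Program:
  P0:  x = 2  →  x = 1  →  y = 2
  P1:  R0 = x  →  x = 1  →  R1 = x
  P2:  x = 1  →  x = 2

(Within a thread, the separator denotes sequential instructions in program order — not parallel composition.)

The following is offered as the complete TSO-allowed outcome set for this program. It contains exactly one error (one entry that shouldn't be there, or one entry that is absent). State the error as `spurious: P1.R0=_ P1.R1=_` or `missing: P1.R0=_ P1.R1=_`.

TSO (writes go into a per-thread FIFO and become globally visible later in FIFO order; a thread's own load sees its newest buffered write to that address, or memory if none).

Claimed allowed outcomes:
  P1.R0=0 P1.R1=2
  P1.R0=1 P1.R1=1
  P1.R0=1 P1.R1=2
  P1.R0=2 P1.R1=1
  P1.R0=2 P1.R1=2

outcome vector order: (P1.R0,P1.R1)
[TSO] allowed = {0/1 0/2 1/1 1/2 2/1 2/2}
TSO∖claimed = {0/1}

missing: P1.R0=0 P1.R1=1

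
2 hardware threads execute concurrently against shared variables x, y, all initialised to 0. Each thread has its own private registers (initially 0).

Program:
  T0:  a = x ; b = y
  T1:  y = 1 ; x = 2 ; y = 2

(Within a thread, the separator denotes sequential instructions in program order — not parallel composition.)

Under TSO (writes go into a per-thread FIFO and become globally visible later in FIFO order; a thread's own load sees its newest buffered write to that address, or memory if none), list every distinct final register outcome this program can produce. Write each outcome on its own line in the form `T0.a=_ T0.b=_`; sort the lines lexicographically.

T0.a=0 T0.b=0
T0.a=0 T0.b=1
T0.a=0 T0.b=2
T0.a=2 T0.b=1
T0.a=2 T0.b=2

outcome vector order: (T0.a,T0.b)
|TSO outcomes| = 5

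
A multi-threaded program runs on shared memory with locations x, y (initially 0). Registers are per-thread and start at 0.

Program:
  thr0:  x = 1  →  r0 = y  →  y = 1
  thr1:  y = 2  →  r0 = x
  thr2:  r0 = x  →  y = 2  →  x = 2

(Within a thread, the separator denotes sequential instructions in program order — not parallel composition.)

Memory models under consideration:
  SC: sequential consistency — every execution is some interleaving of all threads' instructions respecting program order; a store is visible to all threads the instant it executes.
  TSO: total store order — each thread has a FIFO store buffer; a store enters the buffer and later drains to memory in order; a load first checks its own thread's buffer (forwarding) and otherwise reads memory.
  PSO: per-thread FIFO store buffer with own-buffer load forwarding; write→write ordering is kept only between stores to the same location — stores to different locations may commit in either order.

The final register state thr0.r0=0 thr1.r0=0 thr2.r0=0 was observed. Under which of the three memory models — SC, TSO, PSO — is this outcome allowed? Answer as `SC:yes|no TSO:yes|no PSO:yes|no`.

outcome vector order: (thr0.r0,thr1.r0,thr2.r0)
[SC] allowed = {0/1/0, 0/1/1, 0/2/0, 0/2/1, 2/0/0, 2/0/1, 2/1/0, 2/1/1, 2/2/0, 2/2/1}
[TSO] allowed = {0/0/0, 0/0/1, 0/1/0, 0/1/1, 0/2/0, 0/2/1, 2/0/0, 2/0/1, 2/1/0, 2/1/1, 2/2/0, 2/2/1}
[PSO] allowed = {0/0/0, 0/0/1, 0/1/0, 0/1/1, 0/2/0, 0/2/1, 2/0/0, 2/0/1, 2/1/0, 2/1/1, 2/2/0, 2/2/1}
target 0/0/0 ∈ {TSO,PSO}

SC:no TSO:yes PSO:yes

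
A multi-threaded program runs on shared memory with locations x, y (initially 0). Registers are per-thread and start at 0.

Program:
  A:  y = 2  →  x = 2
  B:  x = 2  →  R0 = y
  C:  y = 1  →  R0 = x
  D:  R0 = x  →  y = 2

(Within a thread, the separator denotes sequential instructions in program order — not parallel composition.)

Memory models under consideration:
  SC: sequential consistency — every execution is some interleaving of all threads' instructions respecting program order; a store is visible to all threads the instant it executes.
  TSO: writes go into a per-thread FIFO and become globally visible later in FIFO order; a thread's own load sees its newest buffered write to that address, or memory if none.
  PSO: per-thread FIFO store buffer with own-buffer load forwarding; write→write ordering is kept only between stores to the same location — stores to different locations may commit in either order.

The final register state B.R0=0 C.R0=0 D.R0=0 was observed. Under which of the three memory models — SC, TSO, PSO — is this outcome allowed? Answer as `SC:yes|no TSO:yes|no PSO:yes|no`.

SC:no TSO:yes PSO:yes

outcome vector order: (B.R0,C.R0,D.R0)
under SC → 0/2/0 0/2/2 1/0/0 1/0/2 1/2/0 1/2/2 2/0/0 2/0/2 2/2/0 2/2/2
under TSO → 0/0/0 0/0/2 0/2/0 0/2/2 1/0/0 1/0/2 1/2/0 1/2/2 2/0/0 2/0/2 2/2/0 2/2/2
under PSO → 0/0/0 0/0/2 0/2/0 0/2/2 1/0/0 1/0/2 1/2/0 1/2/2 2/0/0 2/0/2 2/2/0 2/2/2
target 0/0/0 ∈ {TSO,PSO}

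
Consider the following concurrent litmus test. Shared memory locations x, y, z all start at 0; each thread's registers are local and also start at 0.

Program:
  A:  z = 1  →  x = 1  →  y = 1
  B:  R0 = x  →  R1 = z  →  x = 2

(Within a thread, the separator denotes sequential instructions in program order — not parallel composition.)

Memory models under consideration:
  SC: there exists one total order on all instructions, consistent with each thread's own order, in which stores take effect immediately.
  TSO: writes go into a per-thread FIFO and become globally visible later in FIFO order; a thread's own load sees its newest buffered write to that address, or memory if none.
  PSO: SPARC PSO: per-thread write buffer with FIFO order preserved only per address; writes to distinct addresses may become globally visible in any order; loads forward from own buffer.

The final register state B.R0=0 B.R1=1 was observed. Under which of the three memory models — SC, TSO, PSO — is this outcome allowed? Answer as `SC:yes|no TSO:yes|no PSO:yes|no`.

SC:yes TSO:yes PSO:yes

outcome vector order: (B.R0,B.R1)
SC (3): (0,0), (0,1), (1,1)
TSO (3): (0,0), (0,1), (1,1)
PSO (4): (0,0), (0,1), (1,0), (1,1)
target (0,1) ∈ {SC,TSO,PSO}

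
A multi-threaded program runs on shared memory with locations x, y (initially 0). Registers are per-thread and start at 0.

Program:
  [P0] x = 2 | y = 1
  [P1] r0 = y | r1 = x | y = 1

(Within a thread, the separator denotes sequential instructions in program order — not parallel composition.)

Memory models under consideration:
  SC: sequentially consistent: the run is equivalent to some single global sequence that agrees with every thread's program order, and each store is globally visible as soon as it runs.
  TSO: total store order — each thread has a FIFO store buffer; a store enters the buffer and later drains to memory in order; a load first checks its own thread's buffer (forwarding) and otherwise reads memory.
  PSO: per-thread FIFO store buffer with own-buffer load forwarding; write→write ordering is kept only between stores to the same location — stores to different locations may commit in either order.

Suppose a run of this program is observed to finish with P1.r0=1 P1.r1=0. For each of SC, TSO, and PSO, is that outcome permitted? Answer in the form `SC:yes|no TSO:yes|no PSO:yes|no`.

SC:no TSO:no PSO:yes

outcome vector order: (P1.r0,P1.r1)
under SC → 00, 02, 12
under TSO → 00, 02, 12
under PSO → 00, 02, 10, 12
target 10 ∈ {PSO}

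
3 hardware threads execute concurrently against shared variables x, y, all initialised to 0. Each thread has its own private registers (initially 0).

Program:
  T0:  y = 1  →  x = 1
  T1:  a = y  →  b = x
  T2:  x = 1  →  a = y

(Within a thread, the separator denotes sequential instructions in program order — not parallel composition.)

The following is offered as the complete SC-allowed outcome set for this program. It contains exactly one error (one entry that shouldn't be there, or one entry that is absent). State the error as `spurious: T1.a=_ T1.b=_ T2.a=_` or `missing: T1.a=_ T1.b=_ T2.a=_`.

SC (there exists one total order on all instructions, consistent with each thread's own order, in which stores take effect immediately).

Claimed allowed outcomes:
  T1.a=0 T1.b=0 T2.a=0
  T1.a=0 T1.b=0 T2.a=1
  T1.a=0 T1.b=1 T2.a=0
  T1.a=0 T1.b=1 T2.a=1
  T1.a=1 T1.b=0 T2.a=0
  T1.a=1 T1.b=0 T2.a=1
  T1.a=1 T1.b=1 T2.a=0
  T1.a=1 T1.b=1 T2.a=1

outcome vector order: (T1.a,T1.b,T2.a)
under SC → 000, 001, 010, 011, 101, 110, 111
claimed∖SC = {100}

spurious: T1.a=1 T1.b=0 T2.a=0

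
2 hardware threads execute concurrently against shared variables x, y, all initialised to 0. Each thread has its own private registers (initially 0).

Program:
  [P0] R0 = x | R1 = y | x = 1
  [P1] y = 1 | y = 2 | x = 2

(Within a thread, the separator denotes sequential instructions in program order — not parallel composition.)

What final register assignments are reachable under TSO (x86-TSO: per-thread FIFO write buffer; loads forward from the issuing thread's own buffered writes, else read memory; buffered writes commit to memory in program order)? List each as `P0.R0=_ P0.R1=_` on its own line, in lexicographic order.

P0.R0=0 P0.R1=0
P0.R0=0 P0.R1=1
P0.R0=0 P0.R1=2
P0.R0=2 P0.R1=2

outcome vector order: (P0.R0,P0.R1)
|TSO outcomes| = 4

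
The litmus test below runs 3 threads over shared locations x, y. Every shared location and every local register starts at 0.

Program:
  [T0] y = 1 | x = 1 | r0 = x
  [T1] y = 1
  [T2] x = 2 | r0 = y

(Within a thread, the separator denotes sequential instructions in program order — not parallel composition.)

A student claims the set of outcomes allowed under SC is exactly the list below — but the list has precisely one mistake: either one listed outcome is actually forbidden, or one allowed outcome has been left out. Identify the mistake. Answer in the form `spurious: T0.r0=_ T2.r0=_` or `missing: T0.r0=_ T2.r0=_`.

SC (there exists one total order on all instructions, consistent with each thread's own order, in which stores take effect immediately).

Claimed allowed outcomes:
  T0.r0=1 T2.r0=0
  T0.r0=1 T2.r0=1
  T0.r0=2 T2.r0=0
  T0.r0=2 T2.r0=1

spurious: T0.r0=2 T2.r0=0

outcome vector order: (T0.r0,T2.r0)
SC (3): (1,0) (1,1) (2,1)
claimed∖SC = {(2,0)}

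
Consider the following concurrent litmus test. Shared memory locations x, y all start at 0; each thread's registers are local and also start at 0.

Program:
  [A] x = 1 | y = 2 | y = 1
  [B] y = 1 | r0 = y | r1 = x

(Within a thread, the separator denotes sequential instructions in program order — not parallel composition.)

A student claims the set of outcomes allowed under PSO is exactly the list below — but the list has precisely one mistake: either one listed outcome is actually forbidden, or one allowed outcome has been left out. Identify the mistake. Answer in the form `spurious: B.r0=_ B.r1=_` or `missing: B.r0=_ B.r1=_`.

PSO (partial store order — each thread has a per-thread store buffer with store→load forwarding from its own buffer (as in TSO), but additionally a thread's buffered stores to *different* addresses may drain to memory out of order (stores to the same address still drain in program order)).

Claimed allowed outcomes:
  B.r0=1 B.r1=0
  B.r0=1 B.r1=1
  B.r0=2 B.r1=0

outcome vector order: (B.r0,B.r1)
PSO (4): 1/0; 1/1; 2/0; 2/1
PSO∖claimed = {2/1}

missing: B.r0=2 B.r1=1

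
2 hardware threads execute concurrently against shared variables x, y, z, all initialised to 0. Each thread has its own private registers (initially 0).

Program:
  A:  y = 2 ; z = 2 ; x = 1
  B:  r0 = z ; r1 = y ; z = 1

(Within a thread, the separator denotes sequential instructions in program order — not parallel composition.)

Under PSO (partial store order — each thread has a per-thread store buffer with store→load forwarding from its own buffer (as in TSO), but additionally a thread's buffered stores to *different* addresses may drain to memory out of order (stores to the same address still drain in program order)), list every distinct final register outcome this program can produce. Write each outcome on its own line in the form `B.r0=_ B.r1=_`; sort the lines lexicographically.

outcome vector order: (B.r0,B.r1)
|PSO outcomes| = 4

B.r0=0 B.r1=0
B.r0=0 B.r1=2
B.r0=2 B.r1=0
B.r0=2 B.r1=2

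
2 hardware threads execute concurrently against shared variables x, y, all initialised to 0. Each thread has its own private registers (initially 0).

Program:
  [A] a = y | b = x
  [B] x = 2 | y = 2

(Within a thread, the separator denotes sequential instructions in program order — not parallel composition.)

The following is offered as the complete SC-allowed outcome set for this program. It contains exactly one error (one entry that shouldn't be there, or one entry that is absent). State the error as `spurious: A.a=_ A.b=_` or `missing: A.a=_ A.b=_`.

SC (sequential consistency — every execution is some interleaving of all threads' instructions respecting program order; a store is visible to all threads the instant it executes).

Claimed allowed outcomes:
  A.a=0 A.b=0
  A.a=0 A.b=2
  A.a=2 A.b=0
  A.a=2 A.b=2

spurious: A.a=2 A.b=0

outcome vector order: (A.a,A.b)
[SC] allowed = {00, 02, 22}
claimed∖SC = {20}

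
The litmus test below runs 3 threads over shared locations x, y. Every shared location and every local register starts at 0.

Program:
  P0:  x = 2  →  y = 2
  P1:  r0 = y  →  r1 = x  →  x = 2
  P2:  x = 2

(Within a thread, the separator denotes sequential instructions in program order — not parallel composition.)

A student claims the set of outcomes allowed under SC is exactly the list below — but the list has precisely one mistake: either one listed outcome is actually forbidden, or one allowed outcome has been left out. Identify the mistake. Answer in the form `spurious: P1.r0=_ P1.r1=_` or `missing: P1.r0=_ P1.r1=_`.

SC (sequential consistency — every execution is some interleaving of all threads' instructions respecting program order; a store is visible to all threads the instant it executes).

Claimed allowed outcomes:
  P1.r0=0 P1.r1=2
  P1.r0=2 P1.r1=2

missing: P1.r0=0 P1.r1=0

outcome vector order: (P1.r0,P1.r1)
under SC → 00 02 22
SC∖claimed = {00}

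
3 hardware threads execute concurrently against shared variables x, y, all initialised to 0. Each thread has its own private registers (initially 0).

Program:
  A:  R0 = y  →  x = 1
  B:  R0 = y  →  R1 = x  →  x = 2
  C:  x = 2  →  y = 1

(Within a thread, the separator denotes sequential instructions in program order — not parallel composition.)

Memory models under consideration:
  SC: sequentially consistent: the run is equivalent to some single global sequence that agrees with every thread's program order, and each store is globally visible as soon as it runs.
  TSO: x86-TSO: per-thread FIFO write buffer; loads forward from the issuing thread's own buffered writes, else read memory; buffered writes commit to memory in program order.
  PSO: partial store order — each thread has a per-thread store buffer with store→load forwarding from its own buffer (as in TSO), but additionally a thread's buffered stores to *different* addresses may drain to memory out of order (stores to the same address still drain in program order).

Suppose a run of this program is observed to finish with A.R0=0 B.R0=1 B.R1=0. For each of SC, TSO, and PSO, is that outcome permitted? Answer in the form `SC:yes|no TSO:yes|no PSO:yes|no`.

SC:no TSO:no PSO:yes

outcome vector order: (A.R0,B.R0,B.R1)
SC: 10 outcomes — {(0,0,0) (0,0,1) (0,0,2) (0,1,1) (0,1,2) (1,0,0) (1,0,1) (1,0,2) (1,1,1) (1,1,2)}
TSO: 10 outcomes — {(0,0,0) (0,0,1) (0,0,2) (0,1,1) (0,1,2) (1,0,0) (1,0,1) (1,0,2) (1,1,1) (1,1,2)}
PSO: 12 outcomes — {(0,0,0) (0,0,1) (0,0,2) (0,1,0) (0,1,1) (0,1,2) (1,0,0) (1,0,1) (1,0,2) (1,1,0) (1,1,1) (1,1,2)}
target (0,1,0) ∈ {PSO}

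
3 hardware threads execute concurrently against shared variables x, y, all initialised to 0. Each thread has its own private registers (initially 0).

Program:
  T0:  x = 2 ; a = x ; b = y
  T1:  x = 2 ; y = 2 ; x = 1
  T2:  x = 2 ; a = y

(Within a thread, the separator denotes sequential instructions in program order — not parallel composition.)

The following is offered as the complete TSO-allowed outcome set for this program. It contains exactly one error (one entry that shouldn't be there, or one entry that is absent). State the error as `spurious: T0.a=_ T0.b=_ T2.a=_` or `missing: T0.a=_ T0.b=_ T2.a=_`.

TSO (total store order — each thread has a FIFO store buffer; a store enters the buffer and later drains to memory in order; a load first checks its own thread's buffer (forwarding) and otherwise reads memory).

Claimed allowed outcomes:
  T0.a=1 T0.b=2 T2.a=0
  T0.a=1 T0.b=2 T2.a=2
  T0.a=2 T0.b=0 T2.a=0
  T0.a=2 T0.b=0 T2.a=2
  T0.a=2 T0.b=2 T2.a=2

outcome vector order: (T0.a,T0.b,T2.a)
TSO (6): <1 2 0> <1 2 2> <2 0 0> <2 0 2> <2 2 0> <2 2 2>
TSO∖claimed = {<2 2 0>}

missing: T0.a=2 T0.b=2 T2.a=0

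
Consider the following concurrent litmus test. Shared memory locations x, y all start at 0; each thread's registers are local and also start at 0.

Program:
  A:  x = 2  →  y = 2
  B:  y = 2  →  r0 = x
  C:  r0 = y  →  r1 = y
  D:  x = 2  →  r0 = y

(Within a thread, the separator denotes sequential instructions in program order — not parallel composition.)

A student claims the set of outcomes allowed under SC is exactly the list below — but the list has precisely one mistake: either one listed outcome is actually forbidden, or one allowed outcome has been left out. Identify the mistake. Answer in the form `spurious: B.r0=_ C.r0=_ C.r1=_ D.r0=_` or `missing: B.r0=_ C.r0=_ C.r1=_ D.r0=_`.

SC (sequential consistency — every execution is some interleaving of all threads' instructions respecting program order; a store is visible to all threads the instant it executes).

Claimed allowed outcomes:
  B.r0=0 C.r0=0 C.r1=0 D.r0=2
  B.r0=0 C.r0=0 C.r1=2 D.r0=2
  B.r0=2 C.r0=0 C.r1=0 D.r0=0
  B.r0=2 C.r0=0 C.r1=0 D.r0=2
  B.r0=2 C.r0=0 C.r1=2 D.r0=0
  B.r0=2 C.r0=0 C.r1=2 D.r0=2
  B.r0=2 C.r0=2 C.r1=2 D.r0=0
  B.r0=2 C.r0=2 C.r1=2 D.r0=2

outcome vector order: (B.r0,C.r0,C.r1,D.r0)
under SC → <0 0 0 2> <0 0 2 2> <0 2 2 2> <2 0 0 0> <2 0 0 2> <2 0 2 0> <2 0 2 2> <2 2 2 0> <2 2 2 2>
SC∖claimed = {<0 2 2 2>}

missing: B.r0=0 C.r0=2 C.r1=2 D.r0=2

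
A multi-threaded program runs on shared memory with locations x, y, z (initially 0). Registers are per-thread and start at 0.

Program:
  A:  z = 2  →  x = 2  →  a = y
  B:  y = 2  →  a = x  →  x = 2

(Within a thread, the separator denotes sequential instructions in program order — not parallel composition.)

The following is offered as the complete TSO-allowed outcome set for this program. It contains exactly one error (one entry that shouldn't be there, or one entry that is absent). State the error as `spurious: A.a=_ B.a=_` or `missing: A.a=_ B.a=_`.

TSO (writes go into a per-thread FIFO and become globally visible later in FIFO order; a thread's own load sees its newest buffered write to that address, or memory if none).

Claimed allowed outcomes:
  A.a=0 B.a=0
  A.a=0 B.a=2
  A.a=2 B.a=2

missing: A.a=2 B.a=0

outcome vector order: (A.a,B.a)
TSO (4): (0,0) (0,2) (2,0) (2,2)
TSO∖claimed = {(2,0)}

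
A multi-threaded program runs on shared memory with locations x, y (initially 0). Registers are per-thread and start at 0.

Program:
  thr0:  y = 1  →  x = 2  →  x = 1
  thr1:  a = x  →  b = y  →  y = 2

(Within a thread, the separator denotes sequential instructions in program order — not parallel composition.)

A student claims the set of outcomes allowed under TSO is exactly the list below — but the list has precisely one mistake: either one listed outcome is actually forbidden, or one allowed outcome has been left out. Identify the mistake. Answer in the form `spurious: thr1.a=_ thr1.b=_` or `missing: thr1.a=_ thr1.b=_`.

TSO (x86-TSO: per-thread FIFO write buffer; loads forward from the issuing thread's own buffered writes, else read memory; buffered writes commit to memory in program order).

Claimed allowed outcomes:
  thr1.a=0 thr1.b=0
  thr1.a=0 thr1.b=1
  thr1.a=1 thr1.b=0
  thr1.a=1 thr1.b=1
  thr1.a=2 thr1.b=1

spurious: thr1.a=1 thr1.b=0

outcome vector order: (thr1.a,thr1.b)
TSO: 4 outcomes — {(0,0) (0,1) (1,1) (2,1)}
claimed∖TSO = {(1,0)}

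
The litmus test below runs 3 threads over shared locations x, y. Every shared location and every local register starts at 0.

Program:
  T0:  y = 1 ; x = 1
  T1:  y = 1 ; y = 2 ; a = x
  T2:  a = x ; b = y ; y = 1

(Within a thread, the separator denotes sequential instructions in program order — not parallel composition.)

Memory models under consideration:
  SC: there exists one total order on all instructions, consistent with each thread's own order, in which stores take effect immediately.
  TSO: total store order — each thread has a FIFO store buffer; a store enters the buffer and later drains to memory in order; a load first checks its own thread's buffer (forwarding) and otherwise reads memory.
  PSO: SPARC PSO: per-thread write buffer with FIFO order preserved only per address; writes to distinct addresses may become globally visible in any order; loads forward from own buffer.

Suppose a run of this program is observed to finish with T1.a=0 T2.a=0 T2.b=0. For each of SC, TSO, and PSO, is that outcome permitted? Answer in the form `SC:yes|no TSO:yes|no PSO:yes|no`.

outcome vector order: (T1.a,T2.a,T2.b)
SC: 10 outcomes — {(0,0,0) (0,0,1) (0,0,2) (0,1,1) (0,1,2) (1,0,0) (1,0,1) (1,0,2) (1,1,1) (1,1,2)}
TSO: 10 outcomes — {(0,0,0) (0,0,1) (0,0,2) (0,1,1) (0,1,2) (1,0,0) (1,0,1) (1,0,2) (1,1,1) (1,1,2)}
PSO: 12 outcomes — {(0,0,0) (0,0,1) (0,0,2) (0,1,0) (0,1,1) (0,1,2) (1,0,0) (1,0,1) (1,0,2) (1,1,0) (1,1,1) (1,1,2)}
target (0,0,0) ∈ {SC,TSO,PSO}

SC:yes TSO:yes PSO:yes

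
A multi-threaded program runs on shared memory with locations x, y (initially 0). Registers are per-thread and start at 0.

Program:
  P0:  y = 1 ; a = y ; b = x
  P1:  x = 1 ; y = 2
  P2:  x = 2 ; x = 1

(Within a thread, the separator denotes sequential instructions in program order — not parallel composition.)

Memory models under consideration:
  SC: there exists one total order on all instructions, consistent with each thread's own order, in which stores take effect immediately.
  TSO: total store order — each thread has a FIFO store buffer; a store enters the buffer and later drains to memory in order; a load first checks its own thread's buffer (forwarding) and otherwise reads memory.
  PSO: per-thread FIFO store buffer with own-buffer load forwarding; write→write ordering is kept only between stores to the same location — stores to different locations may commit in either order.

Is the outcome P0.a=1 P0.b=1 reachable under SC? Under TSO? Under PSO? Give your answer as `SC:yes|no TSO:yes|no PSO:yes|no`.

SC:yes TSO:yes PSO:yes

outcome vector order: (P0.a,P0.b)
SC (5): 1/0, 1/1, 1/2, 2/1, 2/2
TSO (5): 1/0, 1/1, 1/2, 2/1, 2/2
PSO (6): 1/0, 1/1, 1/2, 2/0, 2/1, 2/2
target 1/1 ∈ {SC,TSO,PSO}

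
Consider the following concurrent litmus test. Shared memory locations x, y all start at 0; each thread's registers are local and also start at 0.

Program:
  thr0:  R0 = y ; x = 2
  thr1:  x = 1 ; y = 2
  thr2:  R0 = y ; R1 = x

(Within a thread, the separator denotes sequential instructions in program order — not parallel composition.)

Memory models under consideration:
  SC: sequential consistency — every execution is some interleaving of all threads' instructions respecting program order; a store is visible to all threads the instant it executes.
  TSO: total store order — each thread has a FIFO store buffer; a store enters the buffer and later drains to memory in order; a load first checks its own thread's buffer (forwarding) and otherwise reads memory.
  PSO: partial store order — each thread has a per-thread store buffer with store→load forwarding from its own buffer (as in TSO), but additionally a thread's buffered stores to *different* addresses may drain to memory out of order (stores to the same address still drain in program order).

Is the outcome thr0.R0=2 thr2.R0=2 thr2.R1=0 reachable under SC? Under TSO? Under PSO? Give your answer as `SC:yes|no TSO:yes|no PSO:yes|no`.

outcome vector order: (thr0.R0,thr2.R0,thr2.R1)
[SC] allowed = {<0 0 0> <0 0 1> <0 0 2> <0 2 1> <0 2 2> <2 0 0> <2 0 1> <2 0 2> <2 2 1> <2 2 2>}
[TSO] allowed = {<0 0 0> <0 0 1> <0 0 2> <0 2 1> <0 2 2> <2 0 0> <2 0 1> <2 0 2> <2 2 1> <2 2 2>}
[PSO] allowed = {<0 0 0> <0 0 1> <0 0 2> <0 2 0> <0 2 1> <0 2 2> <2 0 0> <2 0 1> <2 0 2> <2 2 0> <2 2 1> <2 2 2>}
target <2 2 0> ∈ {PSO}

SC:no TSO:no PSO:yes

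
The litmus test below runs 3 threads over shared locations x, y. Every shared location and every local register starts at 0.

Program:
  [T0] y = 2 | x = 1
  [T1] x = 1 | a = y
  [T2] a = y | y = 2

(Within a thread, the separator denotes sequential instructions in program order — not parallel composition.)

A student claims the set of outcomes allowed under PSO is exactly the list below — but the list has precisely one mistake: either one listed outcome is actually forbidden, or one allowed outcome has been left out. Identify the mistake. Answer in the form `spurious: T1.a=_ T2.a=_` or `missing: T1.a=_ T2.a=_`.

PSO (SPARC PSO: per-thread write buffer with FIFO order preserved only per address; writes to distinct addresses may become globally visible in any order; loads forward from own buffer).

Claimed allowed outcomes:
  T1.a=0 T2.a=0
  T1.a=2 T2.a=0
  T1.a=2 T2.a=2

missing: T1.a=0 T2.a=2

outcome vector order: (T1.a,T2.a)
under PSO → 0/0; 0/2; 2/0; 2/2
PSO∖claimed = {0/2}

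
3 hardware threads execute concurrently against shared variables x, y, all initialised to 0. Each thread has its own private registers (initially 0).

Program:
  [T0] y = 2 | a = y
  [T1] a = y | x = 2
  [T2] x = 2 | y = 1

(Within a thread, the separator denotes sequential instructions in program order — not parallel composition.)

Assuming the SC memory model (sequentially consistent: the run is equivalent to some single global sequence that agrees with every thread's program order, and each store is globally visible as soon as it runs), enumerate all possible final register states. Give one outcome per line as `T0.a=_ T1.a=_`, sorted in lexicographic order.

T0.a=1 T1.a=0
T0.a=1 T1.a=1
T0.a=1 T1.a=2
T0.a=2 T1.a=0
T0.a=2 T1.a=1
T0.a=2 T1.a=2

outcome vector order: (T0.a,T1.a)
|SC outcomes| = 6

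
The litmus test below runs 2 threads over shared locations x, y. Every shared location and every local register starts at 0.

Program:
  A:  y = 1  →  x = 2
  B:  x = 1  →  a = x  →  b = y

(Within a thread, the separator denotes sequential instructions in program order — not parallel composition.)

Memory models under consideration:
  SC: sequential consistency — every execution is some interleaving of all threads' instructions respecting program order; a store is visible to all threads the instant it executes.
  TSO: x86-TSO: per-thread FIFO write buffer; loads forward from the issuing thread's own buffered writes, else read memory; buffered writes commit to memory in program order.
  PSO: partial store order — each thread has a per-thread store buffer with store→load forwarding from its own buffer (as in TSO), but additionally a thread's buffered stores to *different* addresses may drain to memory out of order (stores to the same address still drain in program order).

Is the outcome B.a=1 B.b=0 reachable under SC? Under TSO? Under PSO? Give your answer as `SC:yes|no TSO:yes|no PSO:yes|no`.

SC:yes TSO:yes PSO:yes

outcome vector order: (B.a,B.b)
SC: 3 outcomes — {1/0 1/1 2/1}
TSO: 3 outcomes — {1/0 1/1 2/1}
PSO: 4 outcomes — {1/0 1/1 2/0 2/1}
target 1/0 ∈ {SC,TSO,PSO}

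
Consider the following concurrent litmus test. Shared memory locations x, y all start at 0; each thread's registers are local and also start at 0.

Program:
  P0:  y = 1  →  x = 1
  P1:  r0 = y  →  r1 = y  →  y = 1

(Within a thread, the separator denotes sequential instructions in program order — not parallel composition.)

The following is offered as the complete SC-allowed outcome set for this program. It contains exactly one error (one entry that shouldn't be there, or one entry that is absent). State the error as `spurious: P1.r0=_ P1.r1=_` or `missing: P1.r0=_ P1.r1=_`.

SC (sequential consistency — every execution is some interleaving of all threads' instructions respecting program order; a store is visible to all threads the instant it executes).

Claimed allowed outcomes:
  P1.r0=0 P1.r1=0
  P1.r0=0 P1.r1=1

outcome vector order: (P1.r0,P1.r1)
SC: 3 outcomes — {(0,0) (0,1) (1,1)}
SC∖claimed = {(1,1)}

missing: P1.r0=1 P1.r1=1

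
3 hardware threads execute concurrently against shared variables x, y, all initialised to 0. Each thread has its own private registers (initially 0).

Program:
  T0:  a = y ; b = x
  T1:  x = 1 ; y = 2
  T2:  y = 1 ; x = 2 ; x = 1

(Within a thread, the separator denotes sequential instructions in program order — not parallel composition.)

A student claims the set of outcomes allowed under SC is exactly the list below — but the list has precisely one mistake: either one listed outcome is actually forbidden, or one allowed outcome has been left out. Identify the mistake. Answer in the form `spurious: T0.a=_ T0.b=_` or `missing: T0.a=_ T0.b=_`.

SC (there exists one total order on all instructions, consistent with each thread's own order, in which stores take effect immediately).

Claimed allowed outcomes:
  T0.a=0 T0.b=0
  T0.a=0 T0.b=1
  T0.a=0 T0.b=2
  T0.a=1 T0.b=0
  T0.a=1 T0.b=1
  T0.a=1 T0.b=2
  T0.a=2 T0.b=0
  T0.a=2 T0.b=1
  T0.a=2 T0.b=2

spurious: T0.a=2 T0.b=0

outcome vector order: (T0.a,T0.b)
SC (8): 0/0; 0/1; 0/2; 1/0; 1/1; 1/2; 2/1; 2/2
claimed∖SC = {2/0}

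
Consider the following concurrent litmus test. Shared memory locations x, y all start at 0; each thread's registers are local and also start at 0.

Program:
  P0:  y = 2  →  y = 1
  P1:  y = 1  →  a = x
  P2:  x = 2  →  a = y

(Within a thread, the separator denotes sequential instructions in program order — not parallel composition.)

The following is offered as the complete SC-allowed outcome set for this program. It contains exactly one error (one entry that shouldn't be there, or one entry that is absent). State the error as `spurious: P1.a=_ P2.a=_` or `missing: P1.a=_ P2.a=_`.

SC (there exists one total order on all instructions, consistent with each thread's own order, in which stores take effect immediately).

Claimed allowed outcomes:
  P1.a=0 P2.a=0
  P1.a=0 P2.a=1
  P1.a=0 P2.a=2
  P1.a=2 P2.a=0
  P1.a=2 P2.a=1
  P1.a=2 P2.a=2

outcome vector order: (P1.a,P2.a)
under SC → 0/1; 0/2; 2/0; 2/1; 2/2
claimed∖SC = {0/0}

spurious: P1.a=0 P2.a=0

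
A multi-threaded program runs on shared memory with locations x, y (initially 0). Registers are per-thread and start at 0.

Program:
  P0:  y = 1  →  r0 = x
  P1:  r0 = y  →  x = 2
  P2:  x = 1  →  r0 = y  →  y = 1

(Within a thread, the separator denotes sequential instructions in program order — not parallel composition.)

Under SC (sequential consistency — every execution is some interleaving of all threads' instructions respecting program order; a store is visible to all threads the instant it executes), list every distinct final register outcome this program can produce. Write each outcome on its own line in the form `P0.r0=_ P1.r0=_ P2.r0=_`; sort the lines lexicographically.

P0.r0=0 P1.r0=0 P2.r0=1
P0.r0=0 P1.r0=1 P2.r0=1
P0.r0=1 P1.r0=0 P2.r0=0
P0.r0=1 P1.r0=0 P2.r0=1
P0.r0=1 P1.r0=1 P2.r0=0
P0.r0=1 P1.r0=1 P2.r0=1
P0.r0=2 P1.r0=0 P2.r0=0
P0.r0=2 P1.r0=0 P2.r0=1
P0.r0=2 P1.r0=1 P2.r0=0
P0.r0=2 P1.r0=1 P2.r0=1

outcome vector order: (P0.r0,P1.r0,P2.r0)
|SC outcomes| = 10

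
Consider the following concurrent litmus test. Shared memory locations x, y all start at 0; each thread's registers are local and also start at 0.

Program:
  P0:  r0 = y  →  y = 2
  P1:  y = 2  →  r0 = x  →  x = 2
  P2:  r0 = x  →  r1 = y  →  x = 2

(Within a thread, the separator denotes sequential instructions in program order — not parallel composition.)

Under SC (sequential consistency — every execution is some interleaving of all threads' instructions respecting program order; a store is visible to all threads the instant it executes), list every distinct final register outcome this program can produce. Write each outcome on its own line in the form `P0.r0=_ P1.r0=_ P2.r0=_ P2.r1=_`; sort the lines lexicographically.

P0.r0=0 P1.r0=0 P2.r0=0 P2.r1=0
P0.r0=0 P1.r0=0 P2.r0=0 P2.r1=2
P0.r0=0 P1.r0=0 P2.r0=2 P2.r1=2
P0.r0=0 P1.r0=2 P2.r0=0 P2.r1=0
P0.r0=0 P1.r0=2 P2.r0=0 P2.r1=2
P0.r0=2 P1.r0=0 P2.r0=0 P2.r1=0
P0.r0=2 P1.r0=0 P2.r0=0 P2.r1=2
P0.r0=2 P1.r0=0 P2.r0=2 P2.r1=2
P0.r0=2 P1.r0=2 P2.r0=0 P2.r1=0
P0.r0=2 P1.r0=2 P2.r0=0 P2.r1=2

outcome vector order: (P0.r0,P1.r0,P2.r0,P2.r1)
|SC outcomes| = 10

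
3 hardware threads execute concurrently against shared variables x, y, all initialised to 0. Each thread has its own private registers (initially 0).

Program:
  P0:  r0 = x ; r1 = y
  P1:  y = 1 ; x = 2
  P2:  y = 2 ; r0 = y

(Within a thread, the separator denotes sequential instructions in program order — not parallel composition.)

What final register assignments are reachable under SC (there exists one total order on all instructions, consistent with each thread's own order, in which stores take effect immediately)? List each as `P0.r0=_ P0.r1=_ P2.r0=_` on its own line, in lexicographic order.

outcome vector order: (P0.r0,P0.r1,P2.r0)
|SC outcomes| = 9

P0.r0=0 P0.r1=0 P2.r0=1
P0.r0=0 P0.r1=0 P2.r0=2
P0.r0=0 P0.r1=1 P2.r0=1
P0.r0=0 P0.r1=1 P2.r0=2
P0.r0=0 P0.r1=2 P2.r0=1
P0.r0=0 P0.r1=2 P2.r0=2
P0.r0=2 P0.r1=1 P2.r0=1
P0.r0=2 P0.r1=1 P2.r0=2
P0.r0=2 P0.r1=2 P2.r0=2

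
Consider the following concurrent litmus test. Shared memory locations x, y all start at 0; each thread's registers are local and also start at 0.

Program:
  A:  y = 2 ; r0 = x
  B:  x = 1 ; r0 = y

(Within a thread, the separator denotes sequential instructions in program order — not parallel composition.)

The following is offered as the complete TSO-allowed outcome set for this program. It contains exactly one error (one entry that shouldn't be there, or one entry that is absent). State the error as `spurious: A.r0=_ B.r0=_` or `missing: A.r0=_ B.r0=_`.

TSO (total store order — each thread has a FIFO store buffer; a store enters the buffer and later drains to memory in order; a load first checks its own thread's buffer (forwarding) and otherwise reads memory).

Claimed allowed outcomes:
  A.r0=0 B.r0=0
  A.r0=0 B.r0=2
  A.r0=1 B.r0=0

outcome vector order: (A.r0,B.r0)
TSO: 4 outcomes — {<0 0> <0 2> <1 0> <1 2>}
TSO∖claimed = {<1 2>}

missing: A.r0=1 B.r0=2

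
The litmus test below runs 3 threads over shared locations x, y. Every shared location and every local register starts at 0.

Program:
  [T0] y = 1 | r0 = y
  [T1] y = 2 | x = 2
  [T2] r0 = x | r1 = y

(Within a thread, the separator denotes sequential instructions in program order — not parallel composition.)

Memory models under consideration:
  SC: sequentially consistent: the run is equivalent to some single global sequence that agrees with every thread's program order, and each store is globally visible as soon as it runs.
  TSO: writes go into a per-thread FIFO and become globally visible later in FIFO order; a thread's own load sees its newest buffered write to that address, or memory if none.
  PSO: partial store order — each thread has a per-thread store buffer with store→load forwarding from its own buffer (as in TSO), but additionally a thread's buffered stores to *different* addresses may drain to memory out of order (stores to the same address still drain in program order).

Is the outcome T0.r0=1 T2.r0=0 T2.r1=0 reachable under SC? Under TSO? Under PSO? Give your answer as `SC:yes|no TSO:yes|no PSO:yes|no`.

SC:yes TSO:yes PSO:yes

outcome vector order: (T0.r0,T2.r0,T2.r1)
SC: 9 outcomes — {<1 0 0> <1 0 1> <1 0 2> <1 2 1> <1 2 2> <2 0 0> <2 0 1> <2 0 2> <2 2 2>}
TSO: 9 outcomes — {<1 0 0> <1 0 1> <1 0 2> <1 2 1> <1 2 2> <2 0 0> <2 0 1> <2 0 2> <2 2 2>}
PSO: 12 outcomes — {<1 0 0> <1 0 1> <1 0 2> <1 2 0> <1 2 1> <1 2 2> <2 0 0> <2 0 1> <2 0 2> <2 2 0> <2 2 1> <2 2 2>}
target <1 0 0> ∈ {SC,TSO,PSO}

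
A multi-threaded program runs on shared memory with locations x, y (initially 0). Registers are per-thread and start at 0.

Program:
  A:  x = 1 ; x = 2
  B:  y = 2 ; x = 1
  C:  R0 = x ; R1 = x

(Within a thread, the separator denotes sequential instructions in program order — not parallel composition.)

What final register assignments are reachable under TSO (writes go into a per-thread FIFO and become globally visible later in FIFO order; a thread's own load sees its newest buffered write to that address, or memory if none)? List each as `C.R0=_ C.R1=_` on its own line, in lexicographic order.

C.R0=0 C.R1=0
C.R0=0 C.R1=1
C.R0=0 C.R1=2
C.R0=1 C.R1=1
C.R0=1 C.R1=2
C.R0=2 C.R1=1
C.R0=2 C.R1=2

outcome vector order: (C.R0,C.R1)
|TSO outcomes| = 7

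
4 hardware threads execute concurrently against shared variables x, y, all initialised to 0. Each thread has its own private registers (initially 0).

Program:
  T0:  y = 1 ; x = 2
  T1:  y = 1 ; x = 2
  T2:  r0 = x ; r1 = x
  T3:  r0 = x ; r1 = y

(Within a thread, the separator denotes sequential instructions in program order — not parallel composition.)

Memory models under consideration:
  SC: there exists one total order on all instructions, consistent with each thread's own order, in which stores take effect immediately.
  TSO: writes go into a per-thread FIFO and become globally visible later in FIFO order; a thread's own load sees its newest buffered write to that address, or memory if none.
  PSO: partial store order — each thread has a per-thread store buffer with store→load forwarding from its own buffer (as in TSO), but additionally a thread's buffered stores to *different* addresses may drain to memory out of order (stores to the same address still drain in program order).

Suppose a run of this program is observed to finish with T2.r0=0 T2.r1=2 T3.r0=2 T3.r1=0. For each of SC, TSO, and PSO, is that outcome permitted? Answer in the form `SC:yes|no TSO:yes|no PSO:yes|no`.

outcome vector order: (T2.r0,T2.r1,T3.r0,T3.r1)
SC (9): (0,0,0,0), (0,0,0,1), (0,0,2,1), (0,2,0,0), (0,2,0,1), (0,2,2,1), (2,2,0,0), (2,2,0,1), (2,2,2,1)
TSO (9): (0,0,0,0), (0,0,0,1), (0,0,2,1), (0,2,0,0), (0,2,0,1), (0,2,2,1), (2,2,0,0), (2,2,0,1), (2,2,2,1)
PSO (12): (0,0,0,0), (0,0,0,1), (0,0,2,0), (0,0,2,1), (0,2,0,0), (0,2,0,1), (0,2,2,0), (0,2,2,1), (2,2,0,0), (2,2,0,1), (2,2,2,0), (2,2,2,1)
target (0,2,2,0) ∈ {PSO}

SC:no TSO:no PSO:yes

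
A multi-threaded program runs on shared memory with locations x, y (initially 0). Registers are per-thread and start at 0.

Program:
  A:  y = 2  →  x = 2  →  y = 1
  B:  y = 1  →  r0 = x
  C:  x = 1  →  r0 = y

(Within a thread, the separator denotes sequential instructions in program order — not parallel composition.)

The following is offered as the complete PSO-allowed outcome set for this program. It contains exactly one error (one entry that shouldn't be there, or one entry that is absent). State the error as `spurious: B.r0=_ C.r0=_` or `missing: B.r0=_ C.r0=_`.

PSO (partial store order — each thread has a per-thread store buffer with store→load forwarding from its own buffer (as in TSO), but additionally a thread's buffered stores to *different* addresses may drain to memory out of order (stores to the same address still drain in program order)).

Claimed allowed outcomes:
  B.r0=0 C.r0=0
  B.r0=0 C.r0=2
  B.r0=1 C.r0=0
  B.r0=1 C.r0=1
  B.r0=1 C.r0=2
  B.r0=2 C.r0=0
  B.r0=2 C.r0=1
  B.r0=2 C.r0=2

outcome vector order: (B.r0,C.r0)
under PSO → <0 0>, <0 1>, <0 2>, <1 0>, <1 1>, <1 2>, <2 0>, <2 1>, <2 2>
PSO∖claimed = {<0 1>}

missing: B.r0=0 C.r0=1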